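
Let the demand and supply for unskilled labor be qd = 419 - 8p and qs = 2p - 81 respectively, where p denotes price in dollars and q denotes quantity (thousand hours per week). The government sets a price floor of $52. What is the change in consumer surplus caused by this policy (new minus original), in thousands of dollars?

Setting quantity demanded equal to quantity supplied, 419 - 8p = 2p - 81, gives p* = 50 and q* = 19.
The floor of 52 is above the equilibrium price 50, so it binds.
At p = 52: qd = 419 - 8·52 = 3 and qs = 2·52 - 81 = 23.
Consumer surplus without the control is ½ · (52.375 - 50) · 19 = 22.5625.
With the floor, consumers buy 3 units at 52, so CS = ½ · (52.375 - 52) · 3 = 0.5625.
Change in consumer surplus = 0.5625 - 22.5625 = -22.

-22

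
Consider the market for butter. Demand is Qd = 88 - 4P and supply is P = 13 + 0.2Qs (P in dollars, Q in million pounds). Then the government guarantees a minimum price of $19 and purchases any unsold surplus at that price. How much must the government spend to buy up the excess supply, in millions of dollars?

342

Rearranging supply gives Qs = 5P - 65. Setting quantity demanded equal to quantity supplied, 88 - 4P = 5P - 65, gives P* = 17 and Q* = 20.
Because the floor (19) lies above the market-clearing price, it is binding.
At P = 19: Qd = 88 - 4·19 = 12 and Qs = 5·19 - 65 = 30.
Surplus = Qs - Qd = 18.
Government expenditure = surplus × support price = 18 × 19 = 342.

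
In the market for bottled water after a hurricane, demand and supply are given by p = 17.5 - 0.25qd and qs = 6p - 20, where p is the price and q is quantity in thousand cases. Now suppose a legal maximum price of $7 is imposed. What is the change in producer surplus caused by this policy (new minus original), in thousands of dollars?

Rearranging demand gives qd = 70 - 4p. Equilibrium: 70 - 4p = 6p - 20, so 90 = 10p and p* = 9, q* = 34.
Since 7 < 9, the ceiling is binding.
At p = 7: qd = 70 - 4·7 = 42 and qs = 6·7 - 20 = 22.
Producer surplus without the control is ½ · (9 - 10/3) · 34 = 289/3.
With the ceiling, producers sell 22 units at 7, so PS = ½ · (7 - 10/3) · 22 = 121/3.
Change in producer surplus = 121/3 - 289/3 = -56.

-56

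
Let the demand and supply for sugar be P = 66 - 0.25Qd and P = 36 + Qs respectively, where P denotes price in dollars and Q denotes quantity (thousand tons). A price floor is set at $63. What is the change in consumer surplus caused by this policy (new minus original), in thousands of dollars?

-54

Rearranging demand gives Qd = 264 - 4P; rearranging supply gives Qs = P - 36. In a free market, 264 - 4P = P - 36 gives the equilibrium P* = 60, Q* = 24.
Because the floor (63) lies above the market-clearing price, it is binding.
At P = 63: Qd = 264 - 4·63 = 12 and Qs = 63 - 36 = 27.
Consumer surplus without the control is ½ · (66 - 60) · 24 = 72.
With the floor, consumers buy 12 units at 63, so CS = ½ · (66 - 63) · 12 = 18.
Change in consumer surplus = 18 - 72 = -54.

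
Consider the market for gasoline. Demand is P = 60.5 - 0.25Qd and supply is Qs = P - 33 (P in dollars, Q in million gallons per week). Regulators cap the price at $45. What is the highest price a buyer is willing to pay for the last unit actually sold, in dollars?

Rearranging demand gives Qd = 242 - 4P. Setting quantity demanded equal to quantity supplied, 242 - 4P = P - 33, gives P* = 55 and Q* = 22.
The ceiling of 45 is below the equilibrium price 55, so it binds.
At P = 45: Qd = 242 - 4·45 = 62 and Qs = 45 - 33 = 12.
Only 12 units reach the market. On the demand curve, the marginal buyer's willingness to pay at Q = 12 is (242 - 12)/4 = 57.5.

57.5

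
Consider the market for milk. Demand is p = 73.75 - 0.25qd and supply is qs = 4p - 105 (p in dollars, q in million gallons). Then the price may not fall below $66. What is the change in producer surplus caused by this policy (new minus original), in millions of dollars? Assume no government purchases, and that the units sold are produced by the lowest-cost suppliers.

-16

Rearranging demand gives qd = 295 - 4p. Equilibrium: 295 - 4p = 4p - 105, so 400 = 8p and p* = 50, q* = 95.
The floor of 66 is above the equilibrium price 50, so it binds.
At p = 66: qd = 295 - 4·66 = 31 and qs = 4·66 - 105 = 159.
Producer surplus without the control is ½ · (50 - 26.25) · 95 = 1128.125.
With the floor, 31 units are sold at 66. The supply price at q = 31 is 34, so PS = ½ · [(66 - 26.25) + (66 - 34)] · 31 = 1112.125.
Change in producer surplus = 1112.125 - 1128.125 = -16.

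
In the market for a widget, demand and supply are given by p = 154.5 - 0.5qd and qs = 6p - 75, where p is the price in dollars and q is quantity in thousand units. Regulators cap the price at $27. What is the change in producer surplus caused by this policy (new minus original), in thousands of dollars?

-3150

Rearranging demand gives qd = 309 - 2p. Equilibrium: 309 - 2p = 6p - 75, so 384 = 8p and p* = 48, q* = 213.
Since 27 < 48, the ceiling is binding.
At p = 27: qd = 309 - 2·27 = 255 and qs = 6·27 - 75 = 87.
Producer surplus without the control is ½ · (48 - 12.5) · 213 = 3780.75.
With the ceiling, producers sell 87 units at 27, so PS = ½ · (27 - 12.5) · 87 = 630.75.
Change in producer surplus = 630.75 - 3780.75 = -3150.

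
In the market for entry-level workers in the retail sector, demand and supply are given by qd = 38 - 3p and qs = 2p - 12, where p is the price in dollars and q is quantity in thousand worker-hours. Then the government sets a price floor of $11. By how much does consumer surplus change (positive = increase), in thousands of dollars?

In a free market, 38 - 3p = 2p - 12 gives the equilibrium p* = 10, q* = 8.
The floor of 11 is above the equilibrium price 10, so it binds.
At p = 11: qd = 38 - 3·11 = 5 and qs = 2·11 - 12 = 10.
Consumer surplus without the control is ½ · (38/3 - 10) · 8 = 32/3.
With the floor, consumers buy 5 units at 11, so CS = ½ · (38/3 - 11) · 5 = 25/6.
Change in consumer surplus = 25/6 - 32/3 = -6.5.

-6.5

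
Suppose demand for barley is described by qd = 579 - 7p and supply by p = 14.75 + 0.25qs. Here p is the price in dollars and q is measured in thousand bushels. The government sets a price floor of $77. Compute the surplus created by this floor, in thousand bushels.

Rearranging supply gives qs = 4p - 59. Setting quantity demanded equal to quantity supplied, 579 - 7p = 4p - 59, gives p* = 58 and q* = 173.
Since 77 > 58, the floor is binding.
At p = 77: qd = 579 - 7·77 = 40 and qs = 4·77 - 59 = 249.
Surplus = qs - qd = 249 - 40 = 209.

209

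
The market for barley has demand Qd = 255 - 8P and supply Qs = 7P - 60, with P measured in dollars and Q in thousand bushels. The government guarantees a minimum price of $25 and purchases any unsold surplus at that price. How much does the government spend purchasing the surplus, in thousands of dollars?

In a free market, 255 - 8P = 7P - 60 gives the equilibrium P* = 21, Q* = 87.
Since 25 > 21, the floor is binding.
At P = 25: Qd = 255 - 8·25 = 55 and Qs = 7·25 - 60 = 115.
Surplus = Qs - Qd = 60.
Government expenditure = surplus × support price = 60 × 25 = 1500.

1500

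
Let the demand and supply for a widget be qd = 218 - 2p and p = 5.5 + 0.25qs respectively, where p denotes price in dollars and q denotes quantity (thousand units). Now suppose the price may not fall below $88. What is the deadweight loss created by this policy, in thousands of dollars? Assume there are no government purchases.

Rearranging supply gives qs = 4p - 22. In a free market, 218 - 2p = 4p - 22 gives the equilibrium p* = 40, q* = 138.
Since 88 > 40, the floor is binding.
At p = 88: qd = 218 - 2·88 = 42 and qs = 4·88 - 22 = 330.
Quantity traded falls to 42. At q = 42 the demand price is (218 - 42)/2 = 88 and the supply price is (22 + 42)/4 = 16.
Deadweight loss = ½ · (88 - 16) · (138 - 42) = ½ · 72 · 96 = 3456.

3456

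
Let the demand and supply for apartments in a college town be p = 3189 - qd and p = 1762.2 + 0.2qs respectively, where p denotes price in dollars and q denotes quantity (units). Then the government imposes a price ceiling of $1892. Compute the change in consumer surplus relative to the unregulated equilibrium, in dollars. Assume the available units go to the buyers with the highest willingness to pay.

-75708

Rearranging demand gives qd = 3189 - p; rearranging supply gives qs = 5p - 8811. In a free market, 3189 - p = 5p - 8811 gives the equilibrium p* = 2000, q* = 1189.
The ceiling of 1892 is below the equilibrium price 2000, so it binds.
At p = 1892: qd = 3189 - 1892 = 1297 and qs = 5·1892 - 8811 = 649.
Consumer surplus without the control is ½ · (3189 - 2000) · 1189 = 706860.5.
With the ceiling, 649 units are sold at 1892 (assume they go to the highest-value buyers). The demand price at q = 649 is 2540, so CS = ½ · [(3189 - 1892) + (2540 - 1892)] · 649 = 631152.5.
Change in consumer surplus = 631152.5 - 706860.5 = -75708.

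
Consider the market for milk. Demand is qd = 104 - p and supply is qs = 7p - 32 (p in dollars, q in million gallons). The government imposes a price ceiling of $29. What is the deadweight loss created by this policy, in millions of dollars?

0

Without the control the market clears where 104 - p = 7p - 32, i.e. p* = 17 and q* = 87.
The ceiling of 29 is above the equilibrium price 17, so it is not binding; the market clears at p* = 17, q* = 87.
Since the control does not bind, no trades are prevented and deadweight loss is zero.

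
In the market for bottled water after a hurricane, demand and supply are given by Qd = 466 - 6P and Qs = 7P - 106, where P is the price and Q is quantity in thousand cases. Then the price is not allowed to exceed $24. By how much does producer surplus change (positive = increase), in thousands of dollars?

Equilibrium: 466 - 6P = 7P - 106, so 572 = 13P and P* = 44, Q* = 202.
Because the ceiling (24) lies below the market-clearing price, it is binding.
At P = 24: Qd = 466 - 6·24 = 322 and Qs = 7·24 - 106 = 62.
Producer surplus without the control is ½ · (44 - 106/7) · 202 = 20402/7.
With the ceiling, producers sell 62 units at 24, so PS = ½ · (24 - 106/7) · 62 = 1922/7.
Change in producer surplus = 1922/7 - 20402/7 = -2640.

-2640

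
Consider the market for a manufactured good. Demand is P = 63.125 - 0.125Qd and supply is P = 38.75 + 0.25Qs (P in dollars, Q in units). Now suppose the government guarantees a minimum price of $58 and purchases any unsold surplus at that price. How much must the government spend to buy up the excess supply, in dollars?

Rearranging demand gives Qd = 505 - 8P; rearranging supply gives Qs = 4P - 155. Equilibrium: 505 - 8P = 4P - 155, so 660 = 12P and P* = 55, Q* = 65.
The floor of 58 is above the equilibrium price 55, so it binds.
At P = 58: Qd = 505 - 8·58 = 41 and Qs = 4·58 - 155 = 77.
Surplus = Qs - Qd = 36.
Government expenditure = surplus × support price = 36 × 58 = 2088.

2088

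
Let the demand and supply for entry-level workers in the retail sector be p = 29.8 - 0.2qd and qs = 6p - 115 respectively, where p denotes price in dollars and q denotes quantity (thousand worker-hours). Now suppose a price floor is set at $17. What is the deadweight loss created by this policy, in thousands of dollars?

Rearranging demand gives qd = 149 - 5p. Without the control the market clears where 149 - 5p = 6p - 115, i.e. p* = 24 and q* = 29.
The floor of 17 is below the equilibrium price 24, so it is not binding; the market clears at p* = 24, q* = 29.
Since the control does not bind, no trades are prevented and deadweight loss is zero.

0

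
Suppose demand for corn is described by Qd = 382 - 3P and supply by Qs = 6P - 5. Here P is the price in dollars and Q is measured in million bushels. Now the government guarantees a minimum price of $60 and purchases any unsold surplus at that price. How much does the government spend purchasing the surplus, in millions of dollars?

9180

Setting quantity demanded equal to quantity supplied, 382 - 3P = 6P - 5, gives P* = 43 and Q* = 253.
Since 60 > 43, the floor is binding.
At P = 60: Qd = 382 - 3·60 = 202 and Qs = 6·60 - 5 = 355.
Surplus = Qs - Qd = 153.
Government expenditure = surplus × support price = 153 × 60 = 9180.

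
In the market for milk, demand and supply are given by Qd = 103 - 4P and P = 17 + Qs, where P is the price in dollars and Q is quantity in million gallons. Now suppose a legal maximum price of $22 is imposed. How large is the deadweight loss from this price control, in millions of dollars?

Rearranging supply gives Qs = P - 17. In a free market, 103 - 4P = P - 17 gives the equilibrium P* = 24, Q* = 7.
Because the ceiling (22) lies below the market-clearing price, it is binding.
At P = 22: Qd = 103 - 4·22 = 15 and Qs = 22 - 17 = 5.
Quantity traded falls to 5. At Q = 5 the demand price is (103 - 5)/4 = 24.5 and the supply price is 17 + 5 = 22.
Deadweight loss = ½ · (24.5 - 22) · (7 - 5) = ½ · 2.5 · 2 = 2.5.

2.5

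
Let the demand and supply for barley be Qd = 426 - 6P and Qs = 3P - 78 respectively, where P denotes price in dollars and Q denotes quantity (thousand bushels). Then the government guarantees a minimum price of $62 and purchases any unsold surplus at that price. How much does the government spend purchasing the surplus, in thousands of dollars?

3348

In a free market, 426 - 6P = 3P - 78 gives the equilibrium P* = 56, Q* = 90.
The floor of 62 is above the equilibrium price 56, so it binds.
At P = 62: Qd = 426 - 6·62 = 54 and Qs = 3·62 - 78 = 108.
Surplus = Qs - Qd = 54.
Government expenditure = surplus × support price = 54 × 62 = 3348.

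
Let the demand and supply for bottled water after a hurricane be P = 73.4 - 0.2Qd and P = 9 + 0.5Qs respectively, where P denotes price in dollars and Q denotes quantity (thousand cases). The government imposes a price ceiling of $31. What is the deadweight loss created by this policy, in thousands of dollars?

806.4

Rearranging demand gives Qd = 367 - 5P; rearranging supply gives Qs = 2P - 18. Equilibrium: 367 - 5P = 2P - 18, so 385 = 7P and P* = 55, Q* = 92.
Since 31 < 55, the ceiling is binding.
At P = 31: Qd = 367 - 5·31 = 212 and Qs = 2·31 - 18 = 44.
Quantity traded falls to 44. At Q = 44 the demand price is (367 - 44)/5 = 64.6 and the supply price is (18 + 44)/2 = 31.
Deadweight loss = ½ · (64.6 - 31) · (92 - 44) = ½ · 33.6 · 48 = 806.4.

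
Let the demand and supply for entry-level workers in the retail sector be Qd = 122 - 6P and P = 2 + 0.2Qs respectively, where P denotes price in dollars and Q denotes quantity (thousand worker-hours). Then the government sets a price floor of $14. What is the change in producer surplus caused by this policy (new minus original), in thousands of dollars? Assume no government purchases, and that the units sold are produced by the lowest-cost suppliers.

Rearranging supply gives Qs = 5P - 10. Setting quantity demanded equal to quantity supplied, 122 - 6P = 5P - 10, gives P* = 12 and Q* = 50.
Because the floor (14) lies above the market-clearing price, it is binding.
At P = 14: Qd = 122 - 6·14 = 38 and Qs = 5·14 - 10 = 60.
Producer surplus without the control is ½ · (12 - 2) · 50 = 250.
With the floor, 38 units are sold at 14. The supply price at Q = 38 is 9.6, so PS = ½ · [(14 - 2) + (14 - 9.6)] · 38 = 311.6.
Change in producer surplus = 311.6 - 250 = 61.6.

61.6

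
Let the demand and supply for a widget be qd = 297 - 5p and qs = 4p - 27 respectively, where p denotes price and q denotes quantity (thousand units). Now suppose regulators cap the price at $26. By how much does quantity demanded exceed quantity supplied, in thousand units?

Setting quantity demanded equal to quantity supplied, 297 - 5p = 4p - 27, gives p* = 36 and q* = 117.
Since 26 < 36, the ceiling is binding.
At p = 26: qd = 297 - 5·26 = 167 and qs = 4·26 - 27 = 77.
Shortage = qd - qs = 167 - 77 = 90.

90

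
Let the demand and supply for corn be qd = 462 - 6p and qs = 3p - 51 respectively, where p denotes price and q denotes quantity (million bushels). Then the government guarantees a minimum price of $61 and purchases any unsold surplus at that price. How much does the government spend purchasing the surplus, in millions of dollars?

Without the control the market clears where 462 - 6p = 3p - 51, i.e. p* = 57 and q* = 120.
Because the floor (61) lies above the market-clearing price, it is binding.
At p = 61: qd = 462 - 6·61 = 96 and qs = 3·61 - 51 = 132.
Surplus = qs - qd = 36.
Government expenditure = surplus × support price = 36 × 61 = 2196.

2196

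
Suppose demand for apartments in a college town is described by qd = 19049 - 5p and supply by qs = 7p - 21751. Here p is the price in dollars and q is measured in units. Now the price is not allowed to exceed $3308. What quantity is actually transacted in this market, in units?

Without the control the market clears where 19049 - 5p = 7p - 21751, i.e. p* = 3400 and q* = 2049.
Because the ceiling (3308) lies below the market-clearing price, it is binding.
At p = 3308: qd = 19049 - 5·3308 = 2509 and qs = 7·3308 - 21751 = 1405.
The quantity actually transacted is the short side, supply: 1405.

1405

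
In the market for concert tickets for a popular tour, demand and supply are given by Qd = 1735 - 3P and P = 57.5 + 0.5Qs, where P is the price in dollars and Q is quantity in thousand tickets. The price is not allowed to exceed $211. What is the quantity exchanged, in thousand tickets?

Rearranging supply gives Qs = 2P - 115. Without the control the market clears where 1735 - 3P = 2P - 115, i.e. P* = 370 and Q* = 625.
Because the ceiling (211) lies below the market-clearing price, it is binding.
At P = 211: Qd = 1735 - 3·211 = 1102 and Qs = 2·211 - 115 = 307.
The quantity actually transacted is the short side, supply: 307.

307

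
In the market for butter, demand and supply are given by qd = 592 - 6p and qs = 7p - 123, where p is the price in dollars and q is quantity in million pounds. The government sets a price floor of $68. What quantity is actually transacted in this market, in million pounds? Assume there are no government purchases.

Equilibrium: 592 - 6p = 7p - 123, so 715 = 13p and p* = 55, q* = 262.
Because the floor (68) lies above the market-clearing price, it is binding.
At p = 68: qd = 592 - 6·68 = 184 and qs = 7·68 - 123 = 353.
The quantity actually transacted is the short side, demand: 184.

184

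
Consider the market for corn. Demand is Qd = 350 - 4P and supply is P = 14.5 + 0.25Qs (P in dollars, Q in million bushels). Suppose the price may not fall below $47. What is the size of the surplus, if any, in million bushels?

Rearranging supply gives Qs = 4P - 58. Equilibrium: 350 - 4P = 4P - 58, so 408 = 8P and P* = 51, Q* = 146.
Since 47 is below P* = 51, the floor does not bind and the free-market outcome prevails.
Since the control does not bind, there is no surplus.

0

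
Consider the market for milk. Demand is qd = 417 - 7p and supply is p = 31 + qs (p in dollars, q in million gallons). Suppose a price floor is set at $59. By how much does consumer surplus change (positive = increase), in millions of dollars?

Rearranging supply gives qs = p - 31. In a free market, 417 - 7p = p - 31 gives the equilibrium p* = 56, q* = 25.
Because the floor (59) lies above the market-clearing price, it is binding.
At p = 59: qd = 417 - 7·59 = 4 and qs = 59 - 31 = 28.
Consumer surplus without the control is ½ · (417/7 - 56) · 25 = 625/14.
With the floor, consumers buy 4 units at 59, so CS = ½ · (417/7 - 59) · 4 = 8/7.
Change in consumer surplus = 8/7 - 625/14 = -43.5.

-43.5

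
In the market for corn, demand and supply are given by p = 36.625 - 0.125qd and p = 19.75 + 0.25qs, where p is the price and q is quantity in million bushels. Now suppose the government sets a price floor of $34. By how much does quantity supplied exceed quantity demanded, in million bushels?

36

Rearranging demand gives qd = 293 - 8p; rearranging supply gives qs = 4p - 79. Without the control the market clears where 293 - 8p = 4p - 79, i.e. p* = 31 and q* = 45.
The floor of 34 is above the equilibrium price 31, so it binds.
At p = 34: qd = 293 - 8·34 = 21 and qs = 4·34 - 79 = 57.
Surplus = qs - qd = 57 - 21 = 36.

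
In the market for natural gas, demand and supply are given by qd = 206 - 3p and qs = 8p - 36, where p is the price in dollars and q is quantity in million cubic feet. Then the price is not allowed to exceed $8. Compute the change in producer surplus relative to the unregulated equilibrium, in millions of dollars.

-1176

Without the control the market clears where 206 - 3p = 8p - 36, i.e. p* = 22 and q* = 140.
The ceiling of 8 is below the equilibrium price 22, so it binds.
At p = 8: qd = 206 - 3·8 = 182 and qs = 8·8 - 36 = 28.
Producer surplus without the control is ½ · (22 - 4.5) · 140 = 1225.
With the ceiling, producers sell 28 units at 8, so PS = ½ · (8 - 4.5) · 28 = 49.
Change in producer surplus = 49 - 1225 = -1176.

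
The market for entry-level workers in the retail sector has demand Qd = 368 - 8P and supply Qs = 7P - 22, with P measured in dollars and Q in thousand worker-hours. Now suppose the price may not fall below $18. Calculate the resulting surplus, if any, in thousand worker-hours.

Without the control the market clears where 368 - 8P = 7P - 22, i.e. P* = 26 and Q* = 160.
Since 18 is below P* = 26, the floor does not bind and the free-market outcome prevails.
Since the control does not bind, there is no surplus.

0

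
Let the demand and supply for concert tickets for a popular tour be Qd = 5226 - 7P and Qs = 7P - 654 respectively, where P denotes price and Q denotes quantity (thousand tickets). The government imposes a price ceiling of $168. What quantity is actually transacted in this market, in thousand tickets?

522

In a free market, 5226 - 7P = 7P - 654 gives the equilibrium P* = 420, Q* = 2286.
The ceiling of 168 is below the equilibrium price 420, so it binds.
At P = 168: Qd = 5226 - 7·168 = 4050 and Qs = 7·168 - 654 = 522.
The quantity actually transacted is the short side, supply: 522.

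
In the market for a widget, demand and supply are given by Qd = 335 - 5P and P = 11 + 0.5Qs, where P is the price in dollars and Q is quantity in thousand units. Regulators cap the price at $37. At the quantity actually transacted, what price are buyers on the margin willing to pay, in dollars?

Rearranging supply gives Qs = 2P - 22. Setting quantity demanded equal to quantity supplied, 335 - 5P = 2P - 22, gives P* = 51 and Q* = 80.
Since 37 < 51, the ceiling is binding.
At P = 37: Qd = 335 - 5·37 = 150 and Qs = 2·37 - 22 = 52.
Only 52 units reach the market. On the demand curve, the marginal buyer's willingness to pay at Q = 52 is (335 - 52)/5 = 56.6.

56.6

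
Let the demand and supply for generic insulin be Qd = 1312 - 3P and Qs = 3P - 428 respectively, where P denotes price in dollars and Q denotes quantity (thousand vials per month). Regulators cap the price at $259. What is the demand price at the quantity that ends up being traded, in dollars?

In a free market, 1312 - 3P = 3P - 428 gives the equilibrium P* = 290, Q* = 442.
Because the ceiling (259) lies below the market-clearing price, it is binding.
At P = 259: Qd = 1312 - 3·259 = 535 and Qs = 3·259 - 428 = 349.
Only 349 units reach the market. On the demand curve, the marginal buyer's willingness to pay at Q = 349 is (1312 - 349)/3 = 321.

321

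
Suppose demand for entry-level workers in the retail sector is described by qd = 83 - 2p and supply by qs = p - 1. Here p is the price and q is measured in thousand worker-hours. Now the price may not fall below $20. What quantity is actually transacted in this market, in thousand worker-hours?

In a free market, 83 - 2p = p - 1 gives the equilibrium p* = 28, q* = 27.
The floor of 20 is below the equilibrium price 28, so it is not binding; the market clears at p* = 28, q* = 27.

27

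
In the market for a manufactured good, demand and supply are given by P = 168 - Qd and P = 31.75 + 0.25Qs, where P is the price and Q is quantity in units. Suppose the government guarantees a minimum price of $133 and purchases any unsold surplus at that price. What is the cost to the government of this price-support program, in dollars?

49210

Rearranging demand gives Qd = 168 - P; rearranging supply gives Qs = 4P - 127. Setting quantity demanded equal to quantity supplied, 168 - P = 4P - 127, gives P* = 59 and Q* = 109.
Since 133 > 59, the floor is binding.
At P = 133: Qd = 168 - 133 = 35 and Qs = 4·133 - 127 = 405.
Surplus = Qs - Qd = 370.
Government expenditure = surplus × support price = 370 × 133 = 49210.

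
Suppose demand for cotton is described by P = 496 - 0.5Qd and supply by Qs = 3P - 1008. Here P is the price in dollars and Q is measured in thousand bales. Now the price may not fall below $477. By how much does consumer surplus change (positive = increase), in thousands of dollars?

-8855

Rearranging demand gives Qd = 992 - 2P. Equilibrium: 992 - 2P = 3P - 1008, so 2000 = 5P and P* = 400, Q* = 192.
Because the floor (477) lies above the market-clearing price, it is binding.
At P = 477: Qd = 992 - 2·477 = 38 and Qs = 3·477 - 1008 = 423.
Consumer surplus without the control is ½ · (496 - 400) · 192 = 9216.
With the floor, consumers buy 38 units at 477, so CS = ½ · (496 - 477) · 38 = 361.
Change in consumer surplus = 361 - 9216 = -8855.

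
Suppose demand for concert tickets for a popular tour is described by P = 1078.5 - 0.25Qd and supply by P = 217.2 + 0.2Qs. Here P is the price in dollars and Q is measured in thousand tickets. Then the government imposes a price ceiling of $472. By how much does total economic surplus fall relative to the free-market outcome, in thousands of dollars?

Rearranging demand gives Qd = 4314 - 4P; rearranging supply gives Qs = 5P - 1086. In a free market, 4314 - 4P = 5P - 1086 gives the equilibrium P* = 600, Q* = 1914.
The ceiling of 472 is below the equilibrium price 600, so it binds.
At P = 472: Qd = 4314 - 4·472 = 2426 and Qs = 5·472 - 1086 = 1274.
Quantity traded falls to 1274. At Q = 1274 the demand price is (4314 - 1274)/4 = 760 and the supply price is (1086 + 1274)/5 = 472.
Deadweight loss = ½ · (760 - 472) · (1914 - 1274) = ½ · 288 · 640 = 92160.

92160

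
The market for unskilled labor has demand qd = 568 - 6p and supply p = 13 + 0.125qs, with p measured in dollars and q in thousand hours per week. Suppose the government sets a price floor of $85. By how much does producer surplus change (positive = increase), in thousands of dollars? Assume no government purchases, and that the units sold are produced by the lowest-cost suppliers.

-934.25

Rearranging supply gives qs = 8p - 104. Without the control the market clears where 568 - 6p = 8p - 104, i.e. p* = 48 and q* = 280.
Because the floor (85) lies above the market-clearing price, it is binding.
At p = 85: qd = 568 - 6·85 = 58 and qs = 8·85 - 104 = 576.
Producer surplus without the control is ½ · (48 - 13) · 280 = 4900.
With the floor, 58 units are sold at 85. The supply price at q = 58 is 20.25, so PS = ½ · [(85 - 13) + (85 - 20.25)] · 58 = 3965.75.
Change in producer surplus = 3965.75 - 4900 = -934.25.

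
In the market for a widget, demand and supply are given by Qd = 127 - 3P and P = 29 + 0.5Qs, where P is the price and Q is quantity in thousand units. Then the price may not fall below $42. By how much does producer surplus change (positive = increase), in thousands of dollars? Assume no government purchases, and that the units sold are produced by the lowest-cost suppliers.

-51.25

Rearranging supply gives Qs = 2P - 58. Setting quantity demanded equal to quantity supplied, 127 - 3P = 2P - 58, gives P* = 37 and Q* = 16.
Because the floor (42) lies above the market-clearing price, it is binding.
At P = 42: Qd = 127 - 3·42 = 1 and Qs = 2·42 - 58 = 26.
Producer surplus without the control is ½ · (37 - 29) · 16 = 64.
With the floor, 1 units are sold at 42. The supply price at Q = 1 is 29.5, so PS = ½ · [(42 - 29) + (42 - 29.5)] · 1 = 12.75.
Change in producer surplus = 12.75 - 64 = -51.25.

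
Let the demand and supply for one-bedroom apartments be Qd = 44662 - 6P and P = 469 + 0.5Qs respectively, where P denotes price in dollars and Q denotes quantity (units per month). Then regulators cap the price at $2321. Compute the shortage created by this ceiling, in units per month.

Rearranging supply gives Qs = 2P - 938. In a free market, 44662 - 6P = 2P - 938 gives the equilibrium P* = 5700, Q* = 10462.
Because the ceiling (2321) lies below the market-clearing price, it is binding.
At P = 2321: Qd = 44662 - 6·2321 = 30736 and Qs = 2·2321 - 938 = 3704.
Shortage = Qd - Qs = 30736 - 3704 = 27032.

27032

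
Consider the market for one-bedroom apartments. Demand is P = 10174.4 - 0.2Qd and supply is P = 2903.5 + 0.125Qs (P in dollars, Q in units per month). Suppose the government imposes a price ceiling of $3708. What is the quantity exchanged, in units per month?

6436

Rearranging demand gives Qd = 50872 - 5P; rearranging supply gives Qs = 8P - 23228. Equilibrium: 50872 - 5P = 8P - 23228, so 74100 = 13P and P* = 5700, Q* = 22372.
Since 3708 < 5700, the ceiling is binding.
At P = 3708: Qd = 50872 - 5·3708 = 32332 and Qs = 8·3708 - 23228 = 6436.
The quantity actually transacted is the short side, supply: 6436.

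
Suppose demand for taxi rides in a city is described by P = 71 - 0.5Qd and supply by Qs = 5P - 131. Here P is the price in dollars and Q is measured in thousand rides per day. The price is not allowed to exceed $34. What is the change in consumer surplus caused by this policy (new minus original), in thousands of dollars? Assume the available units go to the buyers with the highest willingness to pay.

38.75

Rearranging demand gives Qd = 142 - 2P. In a free market, 142 - 2P = 5P - 131 gives the equilibrium P* = 39, Q* = 64.
Because the ceiling (34) lies below the market-clearing price, it is binding.
At P = 34: Qd = 142 - 2·34 = 74 and Qs = 5·34 - 131 = 39.
Consumer surplus without the control is ½ · (71 - 39) · 64 = 1024.
With the ceiling, 39 units are sold at 34 (assume they go to the highest-value buyers). The demand price at Q = 39 is 51.5, so CS = ½ · [(71 - 34) + (51.5 - 34)] · 39 = 1062.75.
Change in consumer surplus = 1062.75 - 1024 = 38.75.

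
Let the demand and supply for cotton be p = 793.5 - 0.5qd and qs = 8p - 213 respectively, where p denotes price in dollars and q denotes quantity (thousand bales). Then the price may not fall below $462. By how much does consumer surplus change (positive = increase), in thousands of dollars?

Rearranging demand gives qd = 1587 - 2p. Setting quantity demanded equal to quantity supplied, 1587 - 2p = 8p - 213, gives p* = 180 and q* = 1227.
The floor of 462 is above the equilibrium price 180, so it binds.
At p = 462: qd = 1587 - 2·462 = 663 and qs = 8·462 - 213 = 3483.
Consumer surplus without the control is ½ · (793.5 - 180) · 1227 = 376382.25.
With the floor, consumers buy 663 units at 462, so CS = ½ · (793.5 - 462) · 663 = 109892.25.
Change in consumer surplus = 109892.25 - 376382.25 = -266490.

-266490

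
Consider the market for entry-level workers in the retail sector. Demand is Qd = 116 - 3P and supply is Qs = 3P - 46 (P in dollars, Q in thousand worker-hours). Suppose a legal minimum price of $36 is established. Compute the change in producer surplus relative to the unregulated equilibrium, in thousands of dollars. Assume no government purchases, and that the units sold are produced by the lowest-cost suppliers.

Without the control the market clears where 116 - 3P = 3P - 46, i.e. P* = 27 and Q* = 35.
The floor of 36 is above the equilibrium price 27, so it binds.
At P = 36: Qd = 116 - 3·36 = 8 and Qs = 3·36 - 46 = 62.
Producer surplus without the control is ½ · (27 - 46/3) · 35 = 1225/6.
With the floor, 8 units are sold at 36. The supply price at Q = 8 is 18, so PS = ½ · [(36 - 46/3) + (36 - 18)] · 8 = 464/3.
Change in producer surplus = 464/3 - 1225/6 = -49.5.

-49.5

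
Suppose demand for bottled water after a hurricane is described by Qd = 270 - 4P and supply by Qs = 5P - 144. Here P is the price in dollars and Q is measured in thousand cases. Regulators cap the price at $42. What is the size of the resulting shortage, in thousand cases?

Without the control the market clears where 270 - 4P = 5P - 144, i.e. P* = 46 and Q* = 86.
Since 42 < 46, the ceiling is binding.
At P = 42: Qd = 270 - 4·42 = 102 and Qs = 5·42 - 144 = 66.
Shortage = Qd - Qs = 102 - 66 = 36.

36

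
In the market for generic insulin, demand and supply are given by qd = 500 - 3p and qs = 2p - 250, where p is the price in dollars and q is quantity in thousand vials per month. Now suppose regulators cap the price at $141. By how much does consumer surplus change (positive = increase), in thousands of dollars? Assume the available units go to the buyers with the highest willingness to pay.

234

Equilibrium: 500 - 3p = 2p - 250, so 750 = 5p and p* = 150, q* = 50.
The ceiling of 141 is below the equilibrium price 150, so it binds.
At p = 141: qd = 500 - 3·141 = 77 and qs = 2·141 - 250 = 32.
Consumer surplus without the control is ½ · (500/3 - 150) · 50 = 1250/3.
With the ceiling, 32 units are sold at 141 (assume they go to the highest-value buyers). The demand price at q = 32 is 156, so CS = ½ · [(500/3 - 141) + (156 - 141)] · 32 = 1952/3.
Change in consumer surplus = 1952/3 - 1250/3 = 234.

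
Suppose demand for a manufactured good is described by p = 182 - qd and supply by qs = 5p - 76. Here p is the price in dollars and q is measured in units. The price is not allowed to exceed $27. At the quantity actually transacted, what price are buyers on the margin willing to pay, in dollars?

Rearranging demand gives qd = 182 - p. In a free market, 182 - p = 5p - 76 gives the equilibrium p* = 43, q* = 139.
Because the ceiling (27) lies below the market-clearing price, it is binding.
At p = 27: qd = 182 - 27 = 155 and qs = 5·27 - 76 = 59.
Only 59 units reach the market. On the demand curve, the marginal buyer's willingness to pay at q = 59 is (182 - 59) = 123.

123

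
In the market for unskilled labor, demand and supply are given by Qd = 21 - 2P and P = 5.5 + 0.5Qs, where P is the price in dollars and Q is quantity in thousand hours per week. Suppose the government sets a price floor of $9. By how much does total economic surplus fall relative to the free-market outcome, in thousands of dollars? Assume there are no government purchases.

Rearranging supply gives Qs = 2P - 11. In a free market, 21 - 2P = 2P - 11 gives the equilibrium P* = 8, Q* = 5.
Since 9 > 8, the floor is binding.
At P = 9: Qd = 21 - 2·9 = 3 and Qs = 2·9 - 11 = 7.
Quantity traded falls to 3. At Q = 3 the demand price is (21 - 3)/2 = 9 and the supply price is (11 + 3)/2 = 7.
Deadweight loss = ½ · (9 - 7) · (5 - 3) = ½ · 2 · 2 = 2.

2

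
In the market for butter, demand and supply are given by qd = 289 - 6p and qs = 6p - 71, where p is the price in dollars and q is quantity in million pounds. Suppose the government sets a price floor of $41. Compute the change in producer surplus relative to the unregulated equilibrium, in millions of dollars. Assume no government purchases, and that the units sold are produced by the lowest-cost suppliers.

110

Setting quantity demanded equal to quantity supplied, 289 - 6p = 6p - 71, gives p* = 30 and q* = 109.
Since 41 > 30, the floor is binding.
At p = 41: qd = 289 - 6·41 = 43 and qs = 6·41 - 71 = 175.
Producer surplus without the control is ½ · (30 - 71/6) · 109 = 11881/12.
With the floor, 43 units are sold at 41. The supply price at q = 43 is 19, so PS = ½ · [(41 - 71/6) + (41 - 19)] · 43 = 13201/12.
Change in producer surplus = 13201/12 - 11881/12 = 110.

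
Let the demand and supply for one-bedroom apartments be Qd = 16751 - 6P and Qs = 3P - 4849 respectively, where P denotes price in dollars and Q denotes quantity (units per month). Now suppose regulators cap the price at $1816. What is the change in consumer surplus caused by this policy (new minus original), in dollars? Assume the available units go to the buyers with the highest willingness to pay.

94024

Without the control the market clears where 16751 - 6P = 3P - 4849, i.e. P* = 2400 and Q* = 2351.
Since 1816 < 2400, the ceiling is binding.
At P = 1816: Qd = 16751 - 6·1816 = 5855 and Qs = 3·1816 - 4849 = 599.
Consumer surplus without the control is ½ · (16751/6 - 2400) · 2351 = 5527201/12.
With the ceiling, 599 units are sold at 1816 (assume they go to the highest-value buyers). The demand price at Q = 599 is 2692, so CS = ½ · [(16751/6 - 1816) + (2692 - 1816)] · 599 = 6655489/12.
Change in consumer surplus = 6655489/12 - 5527201/12 = 94024.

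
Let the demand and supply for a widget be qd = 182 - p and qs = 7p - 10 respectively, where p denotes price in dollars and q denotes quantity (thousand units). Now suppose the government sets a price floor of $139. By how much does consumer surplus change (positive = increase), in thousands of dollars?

Without the control the market clears where 182 - p = 7p - 10, i.e. p* = 24 and q* = 158.
Since 139 > 24, the floor is binding.
At p = 139: qd = 182 - 139 = 43 and qs = 7·139 - 10 = 963.
Consumer surplus without the control is ½ · (182 - 24) · 158 = 12482.
With the floor, consumers buy 43 units at 139, so CS = ½ · (182 - 139) · 43 = 924.5.
Change in consumer surplus = 924.5 - 12482 = -11557.5.

-11557.5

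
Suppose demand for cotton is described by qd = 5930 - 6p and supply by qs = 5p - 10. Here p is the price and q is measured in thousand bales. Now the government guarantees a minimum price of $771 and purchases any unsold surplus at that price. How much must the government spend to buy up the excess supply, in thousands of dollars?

1959111

Equilibrium: 5930 - 6p = 5p - 10, so 5940 = 11p and p* = 540, q* = 2690.
The floor of 771 is above the equilibrium price 540, so it binds.
At p = 771: qd = 5930 - 6·771 = 1304 and qs = 5·771 - 10 = 3845.
Surplus = qs - qd = 2541.
Government expenditure = surplus × support price = 2541 × 771 = 1959111.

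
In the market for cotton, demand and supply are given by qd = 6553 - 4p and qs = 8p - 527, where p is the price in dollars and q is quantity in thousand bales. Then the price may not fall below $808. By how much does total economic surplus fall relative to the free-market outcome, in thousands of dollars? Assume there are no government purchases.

Equilibrium: 6553 - 4p = 8p - 527, so 7080 = 12p and p* = 590, q* = 4193.
Since 808 > 590, the floor is binding.
At p = 808: qd = 6553 - 4·808 = 3321 and qs = 8·808 - 527 = 5937.
Quantity traded falls to 3321. At q = 3321 the demand price is (6553 - 3321)/4 = 808 and the supply price is (527 + 3321)/8 = 481.
Deadweight loss = ½ · (808 - 481) · (4193 - 3321) = ½ · 327 · 872 = 142572.

142572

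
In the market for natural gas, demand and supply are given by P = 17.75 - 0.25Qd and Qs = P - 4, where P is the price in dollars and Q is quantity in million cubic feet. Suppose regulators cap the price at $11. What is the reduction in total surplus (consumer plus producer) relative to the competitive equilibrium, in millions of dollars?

Rearranging demand gives Qd = 71 - 4P. Equilibrium: 71 - 4P = P - 4, so 75 = 5P and P* = 15, Q* = 11.
Because the ceiling (11) lies below the market-clearing price, it is binding.
At P = 11: Qd = 71 - 4·11 = 27 and Qs = 11 - 4 = 7.
Quantity traded falls to 7. At Q = 7 the demand price is (71 - 7)/4 = 16 and the supply price is 4 + 7 = 11.
Deadweight loss = ½ · (16 - 11) · (11 - 7) = ½ · 5 · 4 = 10.

10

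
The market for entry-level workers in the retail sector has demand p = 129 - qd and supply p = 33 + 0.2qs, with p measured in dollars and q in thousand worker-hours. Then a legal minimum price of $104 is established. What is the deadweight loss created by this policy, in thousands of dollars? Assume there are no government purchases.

Rearranging demand gives qd = 129 - p; rearranging supply gives qs = 5p - 165. Setting quantity demanded equal to quantity supplied, 129 - p = 5p - 165, gives p* = 49 and q* = 80.
Since 104 > 49, the floor is binding.
At p = 104: qd = 129 - 104 = 25 and qs = 5·104 - 165 = 355.
Quantity traded falls to 25. At q = 25 the demand price is 129 - 25 = 104 and the supply price is (165 + 25)/5 = 38.
Deadweight loss = ½ · (104 - 38) · (80 - 25) = ½ · 66 · 55 = 1815.

1815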